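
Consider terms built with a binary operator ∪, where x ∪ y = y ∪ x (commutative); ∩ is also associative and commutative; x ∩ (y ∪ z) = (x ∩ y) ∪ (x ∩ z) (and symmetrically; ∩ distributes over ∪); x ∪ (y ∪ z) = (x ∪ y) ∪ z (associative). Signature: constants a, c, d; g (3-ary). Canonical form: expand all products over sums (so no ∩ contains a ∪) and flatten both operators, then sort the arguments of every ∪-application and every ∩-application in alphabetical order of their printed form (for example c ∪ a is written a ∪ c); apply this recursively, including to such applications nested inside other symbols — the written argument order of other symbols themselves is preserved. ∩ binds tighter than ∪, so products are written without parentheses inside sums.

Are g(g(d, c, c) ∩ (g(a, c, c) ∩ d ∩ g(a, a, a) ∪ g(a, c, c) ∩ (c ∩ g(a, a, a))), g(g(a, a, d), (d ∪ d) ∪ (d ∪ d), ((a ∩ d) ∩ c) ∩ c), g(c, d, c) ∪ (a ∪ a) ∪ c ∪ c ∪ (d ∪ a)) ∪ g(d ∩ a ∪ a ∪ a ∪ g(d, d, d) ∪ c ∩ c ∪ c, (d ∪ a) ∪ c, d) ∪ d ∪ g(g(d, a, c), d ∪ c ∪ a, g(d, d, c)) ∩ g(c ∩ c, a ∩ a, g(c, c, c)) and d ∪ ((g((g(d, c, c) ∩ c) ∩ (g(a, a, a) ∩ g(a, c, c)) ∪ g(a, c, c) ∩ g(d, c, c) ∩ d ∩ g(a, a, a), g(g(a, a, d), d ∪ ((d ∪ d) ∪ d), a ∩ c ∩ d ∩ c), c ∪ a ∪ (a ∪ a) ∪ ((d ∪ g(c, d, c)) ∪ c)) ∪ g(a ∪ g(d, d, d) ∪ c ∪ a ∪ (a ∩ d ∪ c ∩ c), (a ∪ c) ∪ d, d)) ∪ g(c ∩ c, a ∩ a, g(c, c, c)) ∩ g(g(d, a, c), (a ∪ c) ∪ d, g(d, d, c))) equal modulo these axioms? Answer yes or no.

Answer: yes — both canonical forms are d ∪ g(a ∪ a ∪ a ∩ d ∪ c ∪ c ∩ c ∪ g(d, d, d), a ∪ c ∪ d, d) ∪ g(c ∩ c, a ∩ a, g(c, c, c)) ∩ g(g(d, a, c), a ∪ c ∪ d, g(d, d, c)) ∪ g(c ∩ g(a, a, a) ∩ g(a, c, c) ∩ g(d, c, c) ∪ d ∩ g(a, a, a) ∩ g(a, c, c) ∩ g(d, c, c), g(g(a, a, d), d ∪ d ∪ d ∪ d, a ∩ c ∩ c ∩ d), a ∪ a ∪ a ∪ c ∪ c ∪ d ∪ g(c, d, c))

Derivation:
Left:  g(g(d, c, c) ∩ (g(a, c, c) ∩ d ∩ g(a, a, a) ∪ g(a, c, c) ∩ (c ∩ g(a, a, a))), g(g(a, a, d), (d ∪ d) ∪ (d ∪ d), ((a ∩ d) ∩ c) ∩ c), g(c, d, c) ∪ (a ∪ a) ∪ c ∪ c ∪ (d ∪ a)) ∪ g(d ∩ a ∪ a ∪ a ∪ g(d, d, d) ∪ c ∩ c ∪ c, (d ∪ a) ∪ c, d) ∪ d ∪ g(g(d, a, c), d ∪ c ∪ a, g(d, d, c)) ∩ g(c ∩ c, a ∩ a, g(c, c, c))
  Expand:  g(c ∩ g(a, a, a) ∩ g(a, c, c) ∩ g(d, c, c) ∪ d ∩ g(a, a, a) ∩ g(a, c, c) ∩ g(d, c, c), g(g(a, a, d), d ∪ d ∪ d ∪ d, a ∩ c ∩ c ∩ d), a ∪ a ∪ a ∪ c ∪ c ∪ d ∪ g(c, d, c)) ∪ g(a ∪ a ∪ a ∩ d ∪ c ∪ c ∩ c ∪ g(d, d, d), a ∪ c ∪ d, d) ∪ d ∪ g(c ∩ c, a ∩ a, g(c, c, c)) ∩ g(g(d, a, c), a ∪ c ∪ d, g(d, d, c))
  Order the arguments:  d ∪ g(a ∪ a ∪ a ∩ d ∪ c ∪ c ∩ c ∪ g(d, d, d), a ∪ c ∪ d, d) ∪ g(c ∩ c, a ∩ a, g(c, c, c)) ∩ g(g(d, a, c), a ∪ c ∪ d, g(d, d, c)) ∪ g(c ∩ g(a, a, a) ∩ g(a, c, c) ∩ g(d, c, c) ∪ d ∩ g(a, a, a) ∩ g(a, c, c) ∩ g(d, c, c), g(g(a, a, d), d ∪ d ∪ d ∪ d, a ∩ c ∩ c ∩ d), a ∪ a ∪ a ∪ c ∪ c ∪ d ∪ g(c, d, c))
Right:  d ∪ ((g((g(d, c, c) ∩ c) ∩ (g(a, a, a) ∩ g(a, c, c)) ∪ g(a, c, c) ∩ g(d, c, c) ∩ d ∩ g(a, a, a), g(g(a, a, d), d ∪ ((d ∪ d) ∪ d), a ∩ c ∩ d ∩ c), c ∪ a ∪ (a ∪ a) ∪ ((d ∪ g(c, d, c)) ∪ c)) ∪ g(a ∪ g(d, d, d) ∪ c ∪ a ∪ (a ∩ d ∪ c ∩ c), (a ∪ c) ∪ d, d)) ∪ g(c ∩ c, a ∩ a, g(c, c, c)) ∩ g(g(d, a, c), (a ∪ c) ∪ d, g(d, d, c)))
  Merge nested applications:  d ∪ g(c ∩ g(a, a, a) ∩ g(a, c, c) ∩ g(d, c, c) ∪ d ∩ g(a, a, a) ∩ g(a, c, c) ∩ g(d, c, c), g(g(a, a, d), d ∪ d ∪ d ∪ d, a ∩ c ∩ c ∩ d), a ∪ a ∪ a ∪ c ∪ c ∪ d ∪ g(c, d, c)) ∪ g(a ∪ a ∪ a ∩ d ∪ c ∪ c ∩ c ∪ g(d, d, d), a ∪ c ∪ d, d) ∪ g(c ∩ c, a ∩ a, g(c, c, c)) ∩ g(g(d, a, c), a ∪ c ∪ d, g(d, d, c))
  Sort arguments:  d ∪ g(a ∪ a ∪ a ∩ d ∪ c ∪ c ∩ c ∪ g(d, d, d), a ∪ c ∪ d, d) ∪ g(c ∩ c, a ∩ a, g(c, c, c)) ∩ g(g(d, a, c), a ∪ c ∪ d, g(d, d, c)) ∪ g(c ∩ g(a, a, a) ∩ g(a, c, c) ∩ g(d, c, c) ∪ d ∩ g(a, a, a) ∩ g(a, c, c) ∩ g(d, c, c), g(g(a, a, d), d ∪ d ∪ d ∪ d, a ∩ c ∩ c ∩ d), a ∪ a ∪ a ∪ c ∪ c ∪ d ∪ g(c, d, c))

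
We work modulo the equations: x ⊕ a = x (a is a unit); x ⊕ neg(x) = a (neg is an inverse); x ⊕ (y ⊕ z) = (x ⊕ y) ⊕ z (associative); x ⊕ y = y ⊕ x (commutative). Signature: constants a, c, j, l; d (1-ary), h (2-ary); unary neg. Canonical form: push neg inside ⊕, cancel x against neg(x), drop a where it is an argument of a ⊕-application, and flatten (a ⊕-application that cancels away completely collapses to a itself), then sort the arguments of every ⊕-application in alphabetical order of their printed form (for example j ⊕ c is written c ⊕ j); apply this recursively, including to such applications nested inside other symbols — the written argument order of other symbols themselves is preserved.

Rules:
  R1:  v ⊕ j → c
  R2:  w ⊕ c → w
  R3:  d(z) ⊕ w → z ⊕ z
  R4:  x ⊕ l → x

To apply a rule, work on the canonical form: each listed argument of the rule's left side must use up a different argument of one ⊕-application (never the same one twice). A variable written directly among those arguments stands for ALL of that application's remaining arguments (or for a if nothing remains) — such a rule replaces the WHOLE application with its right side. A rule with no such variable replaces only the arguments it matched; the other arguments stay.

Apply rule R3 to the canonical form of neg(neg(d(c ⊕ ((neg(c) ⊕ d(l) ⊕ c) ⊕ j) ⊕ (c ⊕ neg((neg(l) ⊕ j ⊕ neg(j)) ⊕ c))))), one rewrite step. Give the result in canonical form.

Canonical form:  d(c ⊕ d(l) ⊕ j ⊕ l)
Apply R3:  consuming d(l);  w := c ⊕ j ⊕ l, z := l
Every leftover argument binds to the variable; the entire application is replaced.
Giving:  d(l ⊕ l)

Answer: d(l ⊕ l)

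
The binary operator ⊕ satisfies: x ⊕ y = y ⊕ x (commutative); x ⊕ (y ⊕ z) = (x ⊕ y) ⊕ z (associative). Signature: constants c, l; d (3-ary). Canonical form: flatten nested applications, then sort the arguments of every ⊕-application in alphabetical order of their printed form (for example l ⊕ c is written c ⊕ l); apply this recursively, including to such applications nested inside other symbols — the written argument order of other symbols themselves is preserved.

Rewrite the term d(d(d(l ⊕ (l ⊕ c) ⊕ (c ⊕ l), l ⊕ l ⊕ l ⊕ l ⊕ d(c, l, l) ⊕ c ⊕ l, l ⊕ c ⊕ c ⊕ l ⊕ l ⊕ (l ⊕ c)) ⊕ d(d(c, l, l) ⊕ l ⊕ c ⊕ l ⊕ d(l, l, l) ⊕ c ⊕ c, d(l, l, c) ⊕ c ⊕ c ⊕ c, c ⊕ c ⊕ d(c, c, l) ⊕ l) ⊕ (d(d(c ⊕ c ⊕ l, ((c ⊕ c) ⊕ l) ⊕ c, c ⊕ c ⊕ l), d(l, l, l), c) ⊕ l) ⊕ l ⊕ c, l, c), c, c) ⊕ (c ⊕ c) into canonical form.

Flatten:  d(d(d(l ⊕ (l ⊕ c) ⊕ (c ⊕ l), l ⊕ l ⊕ l ⊕ l ⊕ d(c, l, l) ⊕ c ⊕ l, l ⊕ c ⊕ c ⊕ l ⊕ l ⊕ (l ⊕ c)) ⊕ d(d(c, l, l) ⊕ l ⊕ c ⊕ l ⊕ d(l, l, l) ⊕ c ⊕ c, d(l, l, c) ⊕ c ⊕ c ⊕ c, c ⊕ c ⊕ d(c, c, l) ⊕ l) ⊕ (d(d(c ⊕ c ⊕ l, ((c ⊕ c) ⊕ l) ⊕ c, c ⊕ c ⊕ l), d(l, l, l), c) ⊕ l) ⊕ l ⊕ c, l, c), c, c) ⊕ c ⊕ c
Inside:  d(d(d(l ⊕ (l ⊕ c) ⊕ (c ⊕ l), l ⊕ l ⊕ l ⊕ l ⊕ d(c, l, l) ⊕ c ⊕ l, l ⊕ c ⊕ c ⊕ l ⊕ l ⊕ (l ⊕ c)) ⊕ d(d(c, l, l) ⊕ l ⊕ c ⊕ l ⊕ d(l, l, l) ⊕ c ⊕ c, d(l, l, c) ⊕ c ⊕ c ⊕ c, c ⊕ c ⊕ d(c, c, l) ⊕ l) ⊕ (d(d(c ⊕ c ⊕ l, ((c ⊕ c) ⊕ l) ⊕ c, c ⊕ c ⊕ l), d(l, l, l), c) ⊕ l) ⊕ l ⊕ c, l, c), c, c)  →  d(d(c ⊕ d(c ⊕ c ⊕ c ⊕ d(c, l, l) ⊕ d(l, l, l) ⊕ l ⊕ l, c ⊕ c ⊕ c ⊕ d(l, l, c), c ⊕ c ⊕ d(c, c, l) ⊕ l) ⊕ d(c ⊕ c ⊕ l ⊕ l ⊕ l, c ⊕ d(c, l, l) ⊕ l ⊕ l ⊕ l ⊕ l ⊕ l, c ⊕ c ⊕ c ⊕ l ⊕ l ⊕ l ⊕ l) ⊕ d(d(c ⊕ c ⊕ l, c ⊕ c ⊕ c ⊕ l, c ⊕ c ⊕ l), d(l, l, l), c) ⊕ l ⊕ l, l, c), c, c)
Sort:  c ⊕ c ⊕ d(d(c ⊕ d(c ⊕ c ⊕ c ⊕ d(c, l, l) ⊕ d(l, l, l) ⊕ l ⊕ l, c ⊕ c ⊕ c ⊕ d(l, l, c), c ⊕ c ⊕ d(c, c, l) ⊕ l) ⊕ d(c ⊕ c ⊕ l ⊕ l ⊕ l, c ⊕ d(c, l, l) ⊕ l ⊕ l ⊕ l ⊕ l ⊕ l, c ⊕ c ⊕ c ⊕ l ⊕ l ⊕ l ⊕ l) ⊕ d(d(c ⊕ c ⊕ l, c ⊕ c ⊕ c ⊕ l, c ⊕ c ⊕ l), d(l, l, l), c) ⊕ l ⊕ l, l, c), c, c)

Answer: c ⊕ c ⊕ d(d(c ⊕ d(c ⊕ c ⊕ c ⊕ d(c, l, l) ⊕ d(l, l, l) ⊕ l ⊕ l, c ⊕ c ⊕ c ⊕ d(l, l, c), c ⊕ c ⊕ d(c, c, l) ⊕ l) ⊕ d(c ⊕ c ⊕ l ⊕ l ⊕ l, c ⊕ d(c, l, l) ⊕ l ⊕ l ⊕ l ⊕ l ⊕ l, c ⊕ c ⊕ c ⊕ l ⊕ l ⊕ l ⊕ l) ⊕ d(d(c ⊕ c ⊕ l, c ⊕ c ⊕ c ⊕ l, c ⊕ c ⊕ l), d(l, l, l), c) ⊕ l ⊕ l, l, c), c, c)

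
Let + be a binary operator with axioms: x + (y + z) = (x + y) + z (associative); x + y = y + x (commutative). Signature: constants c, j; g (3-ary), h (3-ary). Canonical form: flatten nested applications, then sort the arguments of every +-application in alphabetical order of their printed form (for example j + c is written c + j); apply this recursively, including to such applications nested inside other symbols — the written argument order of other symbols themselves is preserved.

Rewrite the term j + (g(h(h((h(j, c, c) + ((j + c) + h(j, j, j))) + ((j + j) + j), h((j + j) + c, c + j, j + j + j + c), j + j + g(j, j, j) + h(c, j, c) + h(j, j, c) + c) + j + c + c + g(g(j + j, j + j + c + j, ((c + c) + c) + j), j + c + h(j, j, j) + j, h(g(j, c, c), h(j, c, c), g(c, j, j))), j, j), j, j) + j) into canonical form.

Un-nest:  j + g(h(h((h(j, c, c) + ((j + c) + h(j, j, j))) + ((j + j) + j), h((j + j) + c, c + j, j + j + j + c), j + j + g(j, j, j) + h(c, j, c) + h(j, j, c) + c) + j + c + c + g(g(j + j, j + j + c + j, ((c + c) + c) + j), j + c + h(j, j, j) + j, h(g(j, c, c), h(j, c, c), g(c, j, j))), j, j), j, j) + j
Simplify inside:  g(h(h((h(j, c, c) + ((j + c) + h(j, j, j))) + ((j + j) + j), h((j + j) + c, c + j, j + j + j + c), j + j + g(j, j, j) + h(c, j, c) + h(j, j, c) + c) + j + c + c + g(g(j + j, j + j + c + j, ((c + c) + c) + j), j + c + h(j, j, j) + j, h(g(j, c, c), h(j, c, c), g(c, j, j))), j, j), j, j)  →  g(h(c + c + g(g(j + j, c + j + j + j, c + c + c + j), c + h(j, j, j) + j + j, h(g(j, c, c), h(j, c, c), g(c, j, j))) + h(c + h(j, c, c) + h(j, j, j) + j + j + j + j, h(c + j + j, c + j, c + j + j + j), c + g(j, j, j) + h(c, j, c) + h(j, j, c) + j + j) + j, j, j), j, j)
Sort:  g(h(c + c + g(g(j + j, c + j + j + j, c + c + c + j), c + h(j, j, j) + j + j, h(g(j, c, c), h(j, c, c), g(c, j, j))) + h(c + h(j, c, c) + h(j, j, j) + j + j + j + j, h(c + j + j, c + j, c + j + j + j), c + g(j, j, j) + h(c, j, c) + h(j, j, c) + j + j) + j, j, j), j, j) + j + j

Answer: g(h(c + c + g(g(j + j, c + j + j + j, c + c + c + j), c + h(j, j, j) + j + j, h(g(j, c, c), h(j, c, c), g(c, j, j))) + h(c + h(j, c, c) + h(j, j, j) + j + j + j + j, h(c + j + j, c + j, c + j + j + j), c + g(j, j, j) + h(c, j, c) + h(j, j, c) + j + j) + j, j, j), j, j) + j + j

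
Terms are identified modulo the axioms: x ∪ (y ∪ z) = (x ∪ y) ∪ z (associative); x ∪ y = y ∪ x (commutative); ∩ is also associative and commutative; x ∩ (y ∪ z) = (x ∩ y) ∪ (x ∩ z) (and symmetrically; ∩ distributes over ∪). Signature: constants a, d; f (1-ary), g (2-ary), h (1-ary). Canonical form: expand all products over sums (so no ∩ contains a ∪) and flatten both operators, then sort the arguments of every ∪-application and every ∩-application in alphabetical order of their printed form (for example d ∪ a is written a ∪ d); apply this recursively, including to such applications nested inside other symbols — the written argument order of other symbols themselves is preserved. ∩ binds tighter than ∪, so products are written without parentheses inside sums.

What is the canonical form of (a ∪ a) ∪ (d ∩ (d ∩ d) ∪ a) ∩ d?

Answer: a ∪ a ∪ a ∩ d ∪ d ∩ d ∩ d ∩ d

Derivation:
Expand products over sums:  a ∪ a ∪ d ∩ d ∩ d ∩ d ∪ a ∩ d
Sort arguments:  a ∪ a ∪ a ∩ d ∪ d ∩ d ∩ d ∩ d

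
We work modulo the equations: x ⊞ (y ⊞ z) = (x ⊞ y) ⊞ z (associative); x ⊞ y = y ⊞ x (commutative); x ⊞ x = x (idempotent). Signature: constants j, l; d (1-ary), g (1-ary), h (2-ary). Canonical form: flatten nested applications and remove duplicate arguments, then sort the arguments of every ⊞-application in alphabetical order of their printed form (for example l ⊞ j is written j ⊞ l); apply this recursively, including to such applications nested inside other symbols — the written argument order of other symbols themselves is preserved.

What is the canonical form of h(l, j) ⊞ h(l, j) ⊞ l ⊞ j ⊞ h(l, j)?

Drop duplicates:  drop duplicate h(l, j), h(l, j)
Order the arguments:  h(l, j) ⊞ j ⊞ l

Answer: h(l, j) ⊞ j ⊞ l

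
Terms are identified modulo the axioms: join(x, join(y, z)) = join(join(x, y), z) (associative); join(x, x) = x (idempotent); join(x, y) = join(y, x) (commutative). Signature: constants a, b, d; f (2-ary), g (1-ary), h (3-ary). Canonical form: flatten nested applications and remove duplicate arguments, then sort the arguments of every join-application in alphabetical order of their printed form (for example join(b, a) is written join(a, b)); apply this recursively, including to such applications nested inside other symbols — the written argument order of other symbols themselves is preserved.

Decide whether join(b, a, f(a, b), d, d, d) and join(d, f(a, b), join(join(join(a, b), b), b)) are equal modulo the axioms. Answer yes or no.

Answer: yes — both canonical forms are join(a, b, d, f(a, b))

Derivation:
Left:  join(b, a, f(a, b), d, d, d)
  Deduplicate:  drop duplicate d, d
  Sort:  join(a, b, d, f(a, b))
Right:  join(d, f(a, b), join(join(join(a, b), b), b))
  Merge nested applications:  join(d, f(a, b), a, b, b, b)
  Deduplicate:  drop duplicate b, b
  Order the arguments:  join(a, b, d, f(a, b))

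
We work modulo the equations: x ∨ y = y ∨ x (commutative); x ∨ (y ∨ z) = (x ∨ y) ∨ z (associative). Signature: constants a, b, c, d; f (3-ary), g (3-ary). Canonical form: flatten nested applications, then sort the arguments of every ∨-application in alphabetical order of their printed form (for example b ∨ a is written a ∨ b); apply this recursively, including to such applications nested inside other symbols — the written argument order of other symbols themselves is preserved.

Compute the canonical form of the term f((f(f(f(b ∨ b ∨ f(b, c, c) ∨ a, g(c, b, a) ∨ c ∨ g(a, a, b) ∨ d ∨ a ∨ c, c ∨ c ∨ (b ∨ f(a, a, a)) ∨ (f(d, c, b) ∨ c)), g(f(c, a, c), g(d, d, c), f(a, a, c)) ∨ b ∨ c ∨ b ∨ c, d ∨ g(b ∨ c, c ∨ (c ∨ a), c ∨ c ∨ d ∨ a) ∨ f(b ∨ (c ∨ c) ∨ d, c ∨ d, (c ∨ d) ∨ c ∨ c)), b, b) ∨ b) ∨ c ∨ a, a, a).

Focus inside:  (f(f(f(b ∨ b ∨ f(b, c, c) ∨ a, g(c, b, a) ∨ c ∨ g(a, a, b) ∨ d ∨ a ∨ c, c ∨ c ∨ (b ∨ f(a, a, a)) ∨ (f(d, c, b) ∨ c)), g(f(c, a, c), g(d, d, c), f(a, a, c)) ∨ b ∨ c ∨ b ∨ c, d ∨ g(b ∨ c, c ∨ (c ∨ a), c ∨ c ∨ d ∨ a) ∨ f(b ∨ (c ∨ c) ∨ d, c ∨ d, (c ∨ d) ∨ c ∨ c)), b, b) ∨ b) ∨ c ∨ a
Flatten:  f(f(f(b ∨ b ∨ f(b, c, c) ∨ a, g(c, b, a) ∨ c ∨ g(a, a, b) ∨ d ∨ a ∨ c, c ∨ c ∨ (b ∨ f(a, a, a)) ∨ (f(d, c, b) ∨ c)), g(f(c, a, c), g(d, d, c), f(a, a, c)) ∨ b ∨ c ∨ b ∨ c, d ∨ g(b ∨ c, c ∨ (c ∨ a), c ∨ c ∨ d ∨ a) ∨ f(b ∨ (c ∨ c) ∨ d, c ∨ d, (c ∨ d) ∨ c ∨ c)), b, b) ∨ b ∨ c ∨ a
Inside:  f(f(f(b ∨ b ∨ f(b, c, c) ∨ a, g(c, b, a) ∨ c ∨ g(a, a, b) ∨ d ∨ a ∨ c, c ∨ c ∨ (b ∨ f(a, a, a)) ∨ (f(d, c, b) ∨ c)), g(f(c, a, c), g(d, d, c), f(a, a, c)) ∨ b ∨ c ∨ b ∨ c, d ∨ g(b ∨ c, c ∨ (c ∨ a), c ∨ c ∨ d ∨ a) ∨ f(b ∨ (c ∨ c) ∨ d, c ∨ d, (c ∨ d) ∨ c ∨ c)), b, b)  →  f(f(f(a ∨ b ∨ b ∨ f(b, c, c), a ∨ c ∨ c ∨ d ∨ g(a, a, b) ∨ g(c, b, a), b ∨ c ∨ c ∨ c ∨ f(a, a, a) ∨ f(d, c, b)), b ∨ b ∨ c ∨ c ∨ g(f(c, a, c), g(d, d, c), f(a, a, c)), d ∨ f(b ∨ c ∨ c ∨ d, c ∨ d, c ∨ c ∨ c ∨ d) ∨ g(b ∨ c, a ∨ c ∨ c, a ∨ c ∨ c ∨ d)), b, b)
Order the arguments:  a ∨ b ∨ c ∨ f(f(f(a ∨ b ∨ b ∨ f(b, c, c), a ∨ c ∨ c ∨ d ∨ g(a, a, b) ∨ g(c, b, a), b ∨ c ∨ c ∨ c ∨ f(a, a, a) ∨ f(d, c, b)), b ∨ b ∨ c ∨ c ∨ g(f(c, a, c), g(d, d, c), f(a, a, c)), d ∨ f(b ∨ c ∨ c ∨ d, c ∨ d, c ∨ c ∨ c ∨ d) ∨ g(b ∨ c, a ∨ c ∨ c, a ∨ c ∨ c ∨ d)), b, b)
Reassemble:  f(a ∨ b ∨ c ∨ f(f(f(a ∨ b ∨ b ∨ f(b, c, c), a ∨ c ∨ c ∨ d ∨ g(a, a, b) ∨ g(c, b, a), b ∨ c ∨ c ∨ c ∨ f(a, a, a) ∨ f(d, c, b)), b ∨ b ∨ c ∨ c ∨ g(f(c, a, c), g(d, d, c), f(a, a, c)), d ∨ f(b ∨ c ∨ c ∨ d, c ∨ d, c ∨ c ∨ c ∨ d) ∨ g(b ∨ c, a ∨ c ∨ c, a ∨ c ∨ c ∨ d)), b, b), a, a)

Answer: f(a ∨ b ∨ c ∨ f(f(f(a ∨ b ∨ b ∨ f(b, c, c), a ∨ c ∨ c ∨ d ∨ g(a, a, b) ∨ g(c, b, a), b ∨ c ∨ c ∨ c ∨ f(a, a, a) ∨ f(d, c, b)), b ∨ b ∨ c ∨ c ∨ g(f(c, a, c), g(d, d, c), f(a, a, c)), d ∨ f(b ∨ c ∨ c ∨ d, c ∨ d, c ∨ c ∨ c ∨ d) ∨ g(b ∨ c, a ∨ c ∨ c, a ∨ c ∨ c ∨ d)), b, b), a, a)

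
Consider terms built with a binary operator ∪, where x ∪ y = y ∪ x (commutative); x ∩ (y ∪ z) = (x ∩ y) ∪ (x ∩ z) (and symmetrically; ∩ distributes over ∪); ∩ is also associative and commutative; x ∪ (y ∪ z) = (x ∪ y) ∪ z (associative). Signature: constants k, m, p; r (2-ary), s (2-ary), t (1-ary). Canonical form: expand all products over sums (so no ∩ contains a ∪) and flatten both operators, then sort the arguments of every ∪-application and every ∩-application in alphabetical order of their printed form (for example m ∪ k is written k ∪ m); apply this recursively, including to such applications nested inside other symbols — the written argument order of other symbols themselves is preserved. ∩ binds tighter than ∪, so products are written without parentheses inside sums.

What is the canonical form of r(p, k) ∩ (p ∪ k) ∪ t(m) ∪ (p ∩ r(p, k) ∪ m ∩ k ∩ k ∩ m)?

Answer: k ∩ k ∩ m ∩ m ∪ k ∩ r(p, k) ∪ p ∩ r(p, k) ∪ p ∩ r(p, k) ∪ t(m)

Derivation:
Expand:  p ∩ r(p, k) ∪ k ∩ r(p, k) ∪ t(m) ∪ p ∩ r(p, k) ∪ k ∩ k ∩ m ∩ m
Order the arguments:  k ∩ k ∩ m ∩ m ∪ k ∩ r(p, k) ∪ p ∩ r(p, k) ∪ p ∩ r(p, k) ∪ t(m)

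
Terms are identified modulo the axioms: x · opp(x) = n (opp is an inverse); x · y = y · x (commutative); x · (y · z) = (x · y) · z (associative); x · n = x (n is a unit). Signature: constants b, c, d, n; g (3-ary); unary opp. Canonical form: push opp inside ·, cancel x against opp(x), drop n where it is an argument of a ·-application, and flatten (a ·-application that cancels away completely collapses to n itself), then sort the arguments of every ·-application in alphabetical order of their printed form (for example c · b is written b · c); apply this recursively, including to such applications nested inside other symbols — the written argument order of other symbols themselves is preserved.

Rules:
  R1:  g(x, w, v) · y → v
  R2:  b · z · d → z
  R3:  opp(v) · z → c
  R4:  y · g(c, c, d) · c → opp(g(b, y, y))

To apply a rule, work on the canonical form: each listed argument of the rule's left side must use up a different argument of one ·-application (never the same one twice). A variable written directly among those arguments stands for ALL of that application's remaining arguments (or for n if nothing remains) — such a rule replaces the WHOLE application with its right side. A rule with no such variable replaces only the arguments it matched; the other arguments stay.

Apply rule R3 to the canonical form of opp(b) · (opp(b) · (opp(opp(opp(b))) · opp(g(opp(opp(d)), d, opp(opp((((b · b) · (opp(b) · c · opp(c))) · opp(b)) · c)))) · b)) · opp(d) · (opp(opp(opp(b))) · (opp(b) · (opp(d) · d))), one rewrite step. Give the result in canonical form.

Canonical form:  opp(b) · opp(b) · opp(b) · opp(b) · opp(d) · opp(g(d, d, c))
Match R3:  consume opp(b);  v := b, z := opp(b) · opp(b) · opp(b) · opp(d) · opp(g(d, d, c))
Every leftover argument binds to the variable; the entire application is replaced.
Giving:  c

Answer: c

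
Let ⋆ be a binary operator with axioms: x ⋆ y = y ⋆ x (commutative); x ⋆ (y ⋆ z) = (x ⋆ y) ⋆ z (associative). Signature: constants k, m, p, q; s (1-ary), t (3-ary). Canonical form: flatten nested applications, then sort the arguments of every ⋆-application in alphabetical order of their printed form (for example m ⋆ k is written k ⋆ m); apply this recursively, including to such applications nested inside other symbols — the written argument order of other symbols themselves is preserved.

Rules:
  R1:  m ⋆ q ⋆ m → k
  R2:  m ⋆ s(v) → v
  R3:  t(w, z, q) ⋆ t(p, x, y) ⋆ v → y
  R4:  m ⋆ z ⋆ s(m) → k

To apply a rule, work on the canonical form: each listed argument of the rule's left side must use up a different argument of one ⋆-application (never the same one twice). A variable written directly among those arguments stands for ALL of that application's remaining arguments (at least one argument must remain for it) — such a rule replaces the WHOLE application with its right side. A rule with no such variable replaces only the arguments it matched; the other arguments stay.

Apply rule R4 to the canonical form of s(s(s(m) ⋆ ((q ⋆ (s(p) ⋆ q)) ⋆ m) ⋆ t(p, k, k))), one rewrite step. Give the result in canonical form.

Canonical form:  s(s(m ⋆ q ⋆ q ⋆ s(m) ⋆ s(p) ⋆ t(p, k, k)))
R4 matches:  uses m, s(m);  z := q ⋆ q ⋆ s(p) ⋆ t(p, k, k)
The variable takes the whole remainder — replace the entire application.
Result:  s(s(k))

Answer: s(s(k))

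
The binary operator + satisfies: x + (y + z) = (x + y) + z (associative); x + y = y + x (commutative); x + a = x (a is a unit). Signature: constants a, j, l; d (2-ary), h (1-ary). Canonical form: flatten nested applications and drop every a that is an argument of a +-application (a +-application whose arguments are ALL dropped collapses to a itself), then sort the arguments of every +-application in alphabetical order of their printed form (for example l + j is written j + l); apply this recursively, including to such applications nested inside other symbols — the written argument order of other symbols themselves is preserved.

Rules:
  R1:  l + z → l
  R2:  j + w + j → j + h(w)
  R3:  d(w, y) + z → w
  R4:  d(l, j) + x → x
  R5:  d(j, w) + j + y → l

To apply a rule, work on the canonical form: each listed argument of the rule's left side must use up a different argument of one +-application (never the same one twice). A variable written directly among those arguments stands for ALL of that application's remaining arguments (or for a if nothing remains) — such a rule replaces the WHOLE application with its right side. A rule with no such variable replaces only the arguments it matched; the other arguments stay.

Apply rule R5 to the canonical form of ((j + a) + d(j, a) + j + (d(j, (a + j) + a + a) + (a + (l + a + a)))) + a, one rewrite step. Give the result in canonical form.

Canonical form:  d(j, a) + d(j, j) + j + j + l
R5 matches:  uses d(j, a), j;  w := a, y := d(j, j) + j + l
The variable takes the whole remainder — replace the entire application.
New term:  l

Answer: l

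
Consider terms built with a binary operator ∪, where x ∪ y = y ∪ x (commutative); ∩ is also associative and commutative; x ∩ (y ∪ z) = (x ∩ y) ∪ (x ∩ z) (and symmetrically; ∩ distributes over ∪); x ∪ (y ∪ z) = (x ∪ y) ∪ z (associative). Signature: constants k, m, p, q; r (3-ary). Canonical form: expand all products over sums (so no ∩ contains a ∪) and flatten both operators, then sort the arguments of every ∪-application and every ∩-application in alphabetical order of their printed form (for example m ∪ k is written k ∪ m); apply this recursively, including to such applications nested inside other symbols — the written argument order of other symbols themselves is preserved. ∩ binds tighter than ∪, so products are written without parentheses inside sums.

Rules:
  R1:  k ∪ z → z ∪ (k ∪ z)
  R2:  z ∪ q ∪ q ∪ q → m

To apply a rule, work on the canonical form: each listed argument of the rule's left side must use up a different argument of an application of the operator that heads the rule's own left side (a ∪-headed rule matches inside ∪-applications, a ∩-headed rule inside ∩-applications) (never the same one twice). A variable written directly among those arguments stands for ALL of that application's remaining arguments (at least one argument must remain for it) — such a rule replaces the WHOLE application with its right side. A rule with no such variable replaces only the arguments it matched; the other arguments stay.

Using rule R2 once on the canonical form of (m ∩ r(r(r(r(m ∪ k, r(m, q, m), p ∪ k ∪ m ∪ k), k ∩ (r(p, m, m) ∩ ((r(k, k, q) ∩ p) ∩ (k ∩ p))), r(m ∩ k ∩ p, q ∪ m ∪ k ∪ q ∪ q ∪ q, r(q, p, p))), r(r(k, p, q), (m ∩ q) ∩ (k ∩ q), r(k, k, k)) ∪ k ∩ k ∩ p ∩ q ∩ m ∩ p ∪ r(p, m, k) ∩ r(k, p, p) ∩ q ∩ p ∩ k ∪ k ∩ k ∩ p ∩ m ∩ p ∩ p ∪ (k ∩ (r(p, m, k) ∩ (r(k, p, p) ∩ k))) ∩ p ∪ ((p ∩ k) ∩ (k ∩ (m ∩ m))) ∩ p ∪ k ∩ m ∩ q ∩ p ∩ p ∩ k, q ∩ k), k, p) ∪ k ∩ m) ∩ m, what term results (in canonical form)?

Canonical form:  k ∩ m ∩ m ∪ m ∩ m ∩ r(r(r(r(k ∪ m, r(m, q, m), k ∪ k ∪ m ∪ p), k ∩ k ∩ p ∩ p ∩ r(k, k, q) ∩ r(p, m, m), r(k ∩ m ∩ p, k ∪ m ∪ q ∪ q ∪ q ∪ q, r(q, p, p))), k ∩ k ∩ m ∩ m ∩ p ∩ p ∪ k ∩ k ∩ m ∩ p ∩ p ∩ p ∪ k ∩ k ∩ m ∩ p ∩ p ∩ q ∪ k ∩ k ∩ m ∩ p ∩ p ∩ q ∪ k ∩ k ∩ p ∩ r(k, p, p) ∩ r(p, m, k) ∪ k ∩ p ∩ q ∩ r(k, p, p) ∩ r(p, m, k) ∪ r(r(k, p, q), k ∩ m ∩ q ∩ q, r(k, k, k)), k ∩ q), k, p)
Apply R2:  consuming q, q, q;  z := k ∪ m ∪ q
The variable takes the whole remainder — replace the entire application.
New term:  k ∩ m ∩ m ∪ m ∩ m ∩ r(r(r(r(k ∪ m, r(m, q, m), k ∪ k ∪ m ∪ p), k ∩ k ∩ p ∩ p ∩ r(k, k, q) ∩ r(p, m, m), r(k ∩ m ∩ p, m, r(q, p, p))), k ∩ k ∩ m ∩ m ∩ p ∩ p ∪ k ∩ k ∩ m ∩ p ∩ p ∩ p ∪ k ∩ k ∩ m ∩ p ∩ p ∩ q ∪ k ∩ k ∩ m ∩ p ∩ p ∩ q ∪ k ∩ k ∩ p ∩ r(k, p, p) ∩ r(p, m, k) ∪ k ∩ p ∩ q ∩ r(k, p, p) ∩ r(p, m, k) ∪ r(r(k, p, q), k ∩ m ∩ q ∩ q, r(k, k, k)), k ∩ q), k, p)

Answer: k ∩ m ∩ m ∪ m ∩ m ∩ r(r(r(r(k ∪ m, r(m, q, m), k ∪ k ∪ m ∪ p), k ∩ k ∩ p ∩ p ∩ r(k, k, q) ∩ r(p, m, m), r(k ∩ m ∩ p, m, r(q, p, p))), k ∩ k ∩ m ∩ m ∩ p ∩ p ∪ k ∩ k ∩ m ∩ p ∩ p ∩ p ∪ k ∩ k ∩ m ∩ p ∩ p ∩ q ∪ k ∩ k ∩ m ∩ p ∩ p ∩ q ∪ k ∩ k ∩ p ∩ r(k, p, p) ∩ r(p, m, k) ∪ k ∩ p ∩ q ∩ r(k, p, p) ∩ r(p, m, k) ∪ r(r(k, p, q), k ∩ m ∩ q ∩ q, r(k, k, k)), k ∩ q), k, p)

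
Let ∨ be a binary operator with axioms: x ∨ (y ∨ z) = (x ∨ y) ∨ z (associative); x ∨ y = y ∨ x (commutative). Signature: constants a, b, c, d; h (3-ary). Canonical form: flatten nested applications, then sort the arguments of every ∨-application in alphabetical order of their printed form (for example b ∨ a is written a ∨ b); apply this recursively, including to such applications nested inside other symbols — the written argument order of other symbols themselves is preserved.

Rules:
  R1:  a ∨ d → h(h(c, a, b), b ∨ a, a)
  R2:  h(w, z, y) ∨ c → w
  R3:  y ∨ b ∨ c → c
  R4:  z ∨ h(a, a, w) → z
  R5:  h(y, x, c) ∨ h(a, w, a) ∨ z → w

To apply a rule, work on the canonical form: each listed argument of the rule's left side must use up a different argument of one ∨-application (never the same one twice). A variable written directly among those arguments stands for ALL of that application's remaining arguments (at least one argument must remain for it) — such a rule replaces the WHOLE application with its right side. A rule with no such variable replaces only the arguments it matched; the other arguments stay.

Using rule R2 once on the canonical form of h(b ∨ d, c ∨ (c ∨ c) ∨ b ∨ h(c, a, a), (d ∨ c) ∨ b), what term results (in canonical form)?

Answer: h(b ∨ d, b ∨ c ∨ c ∨ c, b ∨ c ∨ d)

Derivation:
Canonical form:  h(b ∨ d, b ∨ c ∨ c ∨ c ∨ h(c, a, a), b ∨ c ∨ d)
Match R2:  consume c, h(c, a, a);  w := c, y := a, z := a
Result:  h(b ∨ d, b ∨ c ∨ c ∨ c, b ∨ c ∨ d)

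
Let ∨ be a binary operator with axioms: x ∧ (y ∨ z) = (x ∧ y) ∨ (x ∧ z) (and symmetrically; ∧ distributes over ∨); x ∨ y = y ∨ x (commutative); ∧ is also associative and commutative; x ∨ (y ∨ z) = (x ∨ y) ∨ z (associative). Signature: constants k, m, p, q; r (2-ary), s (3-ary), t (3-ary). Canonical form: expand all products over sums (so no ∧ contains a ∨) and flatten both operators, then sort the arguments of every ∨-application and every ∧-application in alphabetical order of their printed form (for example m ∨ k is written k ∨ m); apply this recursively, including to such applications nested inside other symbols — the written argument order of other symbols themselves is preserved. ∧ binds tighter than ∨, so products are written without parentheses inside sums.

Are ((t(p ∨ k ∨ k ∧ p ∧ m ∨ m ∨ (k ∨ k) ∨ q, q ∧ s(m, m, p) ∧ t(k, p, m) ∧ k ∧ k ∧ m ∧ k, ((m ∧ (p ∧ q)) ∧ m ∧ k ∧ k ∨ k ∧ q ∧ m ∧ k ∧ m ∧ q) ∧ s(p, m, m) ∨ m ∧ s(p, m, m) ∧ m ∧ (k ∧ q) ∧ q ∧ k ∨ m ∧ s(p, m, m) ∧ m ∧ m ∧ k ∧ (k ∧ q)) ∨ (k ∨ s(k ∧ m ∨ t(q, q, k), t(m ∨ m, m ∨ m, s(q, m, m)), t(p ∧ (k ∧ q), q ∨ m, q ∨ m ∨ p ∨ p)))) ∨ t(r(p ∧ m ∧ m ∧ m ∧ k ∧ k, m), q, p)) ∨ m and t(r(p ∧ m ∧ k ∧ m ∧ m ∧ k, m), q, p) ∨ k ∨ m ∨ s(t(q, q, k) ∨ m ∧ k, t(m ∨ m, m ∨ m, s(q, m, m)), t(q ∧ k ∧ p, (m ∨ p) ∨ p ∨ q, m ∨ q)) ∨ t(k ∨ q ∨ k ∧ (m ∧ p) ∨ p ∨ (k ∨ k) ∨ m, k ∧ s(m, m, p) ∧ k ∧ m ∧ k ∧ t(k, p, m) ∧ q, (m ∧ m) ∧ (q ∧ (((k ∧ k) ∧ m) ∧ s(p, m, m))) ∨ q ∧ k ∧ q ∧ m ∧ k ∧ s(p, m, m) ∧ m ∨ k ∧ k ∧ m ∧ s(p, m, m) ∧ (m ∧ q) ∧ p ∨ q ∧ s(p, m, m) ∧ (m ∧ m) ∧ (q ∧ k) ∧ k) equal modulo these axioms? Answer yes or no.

Left:  ((t(p ∨ k ∨ k ∧ p ∧ m ∨ m ∨ (k ∨ k) ∨ q, q ∧ s(m, m, p) ∧ t(k, p, m) ∧ k ∧ k ∧ m ∧ k, ((m ∧ (p ∧ q)) ∧ m ∧ k ∧ k ∨ k ∧ q ∧ m ∧ k ∧ m ∧ q) ∧ s(p, m, m) ∨ m ∧ s(p, m, m) ∧ m ∧ (k ∧ q) ∧ q ∧ k ∨ m ∧ s(p, m, m) ∧ m ∧ m ∧ k ∧ (k ∧ q)) ∨ (k ∨ s(k ∧ m ∨ t(q, q, k), t(m ∨ m, m ∨ m, s(q, m, m)), t(p ∧ (k ∧ q), q ∨ m, q ∨ m ∨ p ∨ p)))) ∨ t(r(p ∧ m ∧ m ∧ m ∧ k ∧ k, m), q, p)) ∨ m
  Expand products over sums:  t(k ∨ k ∨ k ∨ k ∧ m ∧ p ∨ m ∨ p ∨ q, k ∧ k ∧ k ∧ m ∧ q ∧ s(m, m, p) ∧ t(k, p, m), k ∧ k ∧ m ∧ m ∧ m ∧ q ∧ s(p, m, m) ∨ k ∧ k ∧ m ∧ m ∧ p ∧ q ∧ s(p, m, m) ∨ k ∧ k ∧ m ∧ m ∧ q ∧ q ∧ s(p, m, m) ∨ k ∧ k ∧ m ∧ m ∧ q ∧ q ∧ s(p, m, m)) ∨ k ∨ s(k ∧ m ∨ t(q, q, k), t(m ∨ m, m ∨ m, s(q, m, m)), t(k ∧ p ∧ q, m ∨ q, m ∨ p ∨ p ∨ q)) ∨ t(r(k ∧ k ∧ m ∧ m ∧ m ∧ p, m), q, p) ∨ m
  Order the arguments:  k ∨ m ∨ s(k ∧ m ∨ t(q, q, k), t(m ∨ m, m ∨ m, s(q, m, m)), t(k ∧ p ∧ q, m ∨ q, m ∨ p ∨ p ∨ q)) ∨ t(k ∨ k ∨ k ∨ k ∧ m ∧ p ∨ m ∨ p ∨ q, k ∧ k ∧ k ∧ m ∧ q ∧ s(m, m, p) ∧ t(k, p, m), k ∧ k ∧ m ∧ m ∧ m ∧ q ∧ s(p, m, m) ∨ k ∧ k ∧ m ∧ m ∧ p ∧ q ∧ s(p, m, m) ∨ k ∧ k ∧ m ∧ m ∧ q ∧ q ∧ s(p, m, m) ∨ k ∧ k ∧ m ∧ m ∧ q ∧ q ∧ s(p, m, m)) ∨ t(r(k ∧ k ∧ m ∧ m ∧ m ∧ p, m), q, p)
Right:  t(r(p ∧ m ∧ k ∧ m ∧ m ∧ k, m), q, p) ∨ k ∨ m ∨ s(t(q, q, k) ∨ m ∧ k, t(m ∨ m, m ∨ m, s(q, m, m)), t(q ∧ k ∧ p, (m ∨ p) ∨ p ∨ q, m ∨ q)) ∨ t(k ∨ q ∨ k ∧ (m ∧ p) ∨ p ∨ (k ∨ k) ∨ m, k ∧ s(m, m, p) ∧ k ∧ m ∧ k ∧ t(k, p, m) ∧ q, (m ∧ m) ∧ (q ∧ (((k ∧ k) ∧ m) ∧ s(p, m, m))) ∨ q ∧ k ∧ q ∧ m ∧ k ∧ s(p, m, m) ∧ m ∨ k ∧ k ∧ m ∧ s(p, m, m) ∧ (m ∧ q) ∧ p ∨ q ∧ s(p, m, m) ∧ (m ∧ m) ∧ (q ∧ k) ∧ k)
  Un-nest:  t(r(k ∧ k ∧ m ∧ m ∧ m ∧ p, m), q, p) ∨ k ∨ m ∨ s(k ∧ m ∨ t(q, q, k), t(m ∨ m, m ∨ m, s(q, m, m)), t(k ∧ p ∧ q, m ∨ p ∨ p ∨ q, m ∨ q)) ∨ t(k ∨ k ∨ k ∨ k ∧ m ∧ p ∨ m ∨ p ∨ q, k ∧ k ∧ k ∧ m ∧ q ∧ s(m, m, p) ∧ t(k, p, m), k ∧ k ∧ m ∧ m ∧ m ∧ q ∧ s(p, m, m) ∨ k ∧ k ∧ m ∧ m ∧ p ∧ q ∧ s(p, m, m) ∨ k ∧ k ∧ m ∧ m ∧ q ∧ q ∧ s(p, m, m) ∨ k ∧ k ∧ m ∧ m ∧ q ∧ q ∧ s(p, m, m))
  Sort arguments:  k ∨ m ∨ s(k ∧ m ∨ t(q, q, k), t(m ∨ m, m ∨ m, s(q, m, m)), t(k ∧ p ∧ q, m ∨ p ∨ p ∨ q, m ∨ q)) ∨ t(k ∨ k ∨ k ∨ k ∧ m ∧ p ∨ m ∨ p ∨ q, k ∧ k ∧ k ∧ m ∧ q ∧ s(m, m, p) ∧ t(k, p, m), k ∧ k ∧ m ∧ m ∧ m ∧ q ∧ s(p, m, m) ∨ k ∧ k ∧ m ∧ m ∧ p ∧ q ∧ s(p, m, m) ∨ k ∧ k ∧ m ∧ m ∧ q ∧ q ∧ s(p, m, m) ∨ k ∧ k ∧ m ∧ m ∧ q ∧ q ∧ s(p, m, m)) ∨ t(r(k ∧ k ∧ m ∧ m ∧ m ∧ p, m), q, p)

Answer: no — k ∨ m ∨ s(k ∧ m ∨ t(q, q, k), t(m ∨ m, m ∨ m, s(q, m, m)), t(k ∧ p ∧ q, m ∨ q, m ∨ p ∨ p ∨ q)) ∨ t(k ∨ k ∨ k ∨ k ∧ m ∧ p ∨ m ∨ p ∨ q, k ∧ k ∧ k ∧ m ∧ q ∧ s(m, m, p) ∧ t(k, p, m), k ∧ k ∧ m ∧ m ∧ m ∧ q ∧ s(p, m, m) ∨ k ∧ k ∧ m ∧ m ∧ p ∧ q ∧ s(p, m, m) ∨ k ∧ k ∧ m ∧ m ∧ q ∧ q ∧ s(p, m, m) ∨ k ∧ k ∧ m ∧ m ∧ q ∧ q ∧ s(p, m, m)) ∨ t(r(k ∧ k ∧ m ∧ m ∧ m ∧ p, m), q, p) vs k ∨ m ∨ s(k ∧ m ∨ t(q, q, k), t(m ∨ m, m ∨ m, s(q, m, m)), t(k ∧ p ∧ q, m ∨ p ∨ p ∨ q, m ∨ q)) ∨ t(k ∨ k ∨ k ∨ k ∧ m ∧ p ∨ m ∨ p ∨ q, k ∧ k ∧ k ∧ m ∧ q ∧ s(m, m, p) ∧ t(k, p, m), k ∧ k ∧ m ∧ m ∧ m ∧ q ∧ s(p, m, m) ∨ k ∧ k ∧ m ∧ m ∧ p ∧ q ∧ s(p, m, m) ∨ k ∧ k ∧ m ∧ m ∧ q ∧ q ∧ s(p, m, m) ∨ k ∧ k ∧ m ∧ m ∧ q ∧ q ∧ s(p, m, m)) ∨ t(r(k ∧ k ∧ m ∧ m ∧ m ∧ p, m), q, p)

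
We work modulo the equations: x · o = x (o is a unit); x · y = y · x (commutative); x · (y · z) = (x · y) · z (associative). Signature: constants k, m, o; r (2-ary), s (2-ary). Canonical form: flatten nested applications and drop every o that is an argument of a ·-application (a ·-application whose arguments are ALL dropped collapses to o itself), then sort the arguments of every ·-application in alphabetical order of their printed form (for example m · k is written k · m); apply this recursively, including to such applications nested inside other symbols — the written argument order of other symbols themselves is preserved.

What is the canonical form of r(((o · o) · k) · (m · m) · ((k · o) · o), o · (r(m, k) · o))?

Answer: r(k · k · m · m, r(m, k))

Derivation:
Descend into:  ((o · o) · k) · (m · m) · ((k · o) · o)
Merge nested applications:  o · o · k · m · m · k · o · o
Units out:  drop o (×4)
Sort:  k · k · m · m
Rebuild:  r(k · k · m · m, r(m, k))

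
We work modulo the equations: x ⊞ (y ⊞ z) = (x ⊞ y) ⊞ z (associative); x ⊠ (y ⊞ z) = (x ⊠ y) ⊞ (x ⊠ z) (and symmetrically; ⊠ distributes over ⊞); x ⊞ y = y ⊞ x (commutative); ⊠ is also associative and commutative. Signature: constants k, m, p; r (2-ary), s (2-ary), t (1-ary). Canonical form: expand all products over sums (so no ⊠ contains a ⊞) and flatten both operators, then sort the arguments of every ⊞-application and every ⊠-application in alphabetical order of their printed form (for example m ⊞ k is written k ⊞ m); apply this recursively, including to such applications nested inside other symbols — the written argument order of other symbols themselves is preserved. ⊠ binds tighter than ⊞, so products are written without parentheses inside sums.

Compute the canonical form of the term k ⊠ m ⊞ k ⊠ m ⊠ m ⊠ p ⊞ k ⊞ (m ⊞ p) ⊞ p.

Answer: k ⊞ k ⊠ m ⊞ k ⊠ m ⊠ m ⊠ p ⊞ m ⊞ p ⊞ p

Derivation:
Flatten:  k ⊠ m ⊞ k ⊠ m ⊠ m ⊠ p ⊞ k ⊞ m ⊞ p ⊞ p
Order the arguments:  k ⊞ k ⊠ m ⊞ k ⊠ m ⊠ m ⊠ p ⊞ m ⊞ p ⊞ p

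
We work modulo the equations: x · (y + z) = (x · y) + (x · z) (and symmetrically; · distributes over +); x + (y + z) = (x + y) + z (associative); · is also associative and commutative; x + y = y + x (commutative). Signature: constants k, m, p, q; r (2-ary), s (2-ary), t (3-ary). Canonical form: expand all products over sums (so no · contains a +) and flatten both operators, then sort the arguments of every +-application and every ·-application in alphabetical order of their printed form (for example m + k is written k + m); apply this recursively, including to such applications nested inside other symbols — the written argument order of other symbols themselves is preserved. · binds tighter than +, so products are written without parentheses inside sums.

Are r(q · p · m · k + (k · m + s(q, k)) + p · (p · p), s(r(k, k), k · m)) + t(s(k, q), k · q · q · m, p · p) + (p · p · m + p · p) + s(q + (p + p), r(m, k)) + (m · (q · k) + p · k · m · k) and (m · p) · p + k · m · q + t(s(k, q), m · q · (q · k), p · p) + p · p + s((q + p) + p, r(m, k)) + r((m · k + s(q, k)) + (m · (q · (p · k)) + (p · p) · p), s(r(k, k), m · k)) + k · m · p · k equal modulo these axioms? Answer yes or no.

Answer: yes — both canonical forms are k · k · m · p + k · m · q + m · p · p + p · p + r(k · m + k · m · p · q + p · p · p + s(q, k), s(r(k, k), k · m)) + s(p + p + q, r(m, k)) + t(s(k, q), k · m · q · q, p · p)

Derivation:
Left:  r(q · p · m · k + (k · m + s(q, k)) + p · (p · p), s(r(k, k), k · m)) + t(s(k, q), k · q · q · m, p · p) + (p · p · m + p · p) + s(q + (p + p), r(m, k)) + (m · (q · k) + p · k · m · k)
  Flatten:  r(k · m + k · m · p · q + p · p · p + s(q, k), s(r(k, k), k · m)) + t(s(k, q), k · m · q · q, p · p) + m · p · p + p · p + s(p + p + q, r(m, k)) + k · m · q + k · k · m · p
  Sort arguments:  k · k · m · p + k · m · q + m · p · p + p · p + r(k · m + k · m · p · q + p · p · p + s(q, k), s(r(k, k), k · m)) + s(p + p + q, r(m, k)) + t(s(k, q), k · m · q · q, p · p)
Right:  (m · p) · p + k · m · q + t(s(k, q), m · q · (q · k), p · p) + p · p + s((q + p) + p, r(m, k)) + r((m · k + s(q, k)) + (m · (q · (p · k)) + (p · p) · p), s(r(k, k), m · k)) + k · m · p · k
  Merge nested applications:  m · p · p + k · m · q + t(s(k, q), k · m · q · q, p · p) + p · p + s(p + p + q, r(m, k)) + r(k · m + k · m · p · q + p · p · p + s(q, k), s(r(k, k), k · m)) + k · k · m · p
  Order the arguments:  k · k · m · p + k · m · q + m · p · p + p · p + r(k · m + k · m · p · q + p · p · p + s(q, k), s(r(k, k), k · m)) + s(p + p + q, r(m, k)) + t(s(k, q), k · m · q · q, p · p)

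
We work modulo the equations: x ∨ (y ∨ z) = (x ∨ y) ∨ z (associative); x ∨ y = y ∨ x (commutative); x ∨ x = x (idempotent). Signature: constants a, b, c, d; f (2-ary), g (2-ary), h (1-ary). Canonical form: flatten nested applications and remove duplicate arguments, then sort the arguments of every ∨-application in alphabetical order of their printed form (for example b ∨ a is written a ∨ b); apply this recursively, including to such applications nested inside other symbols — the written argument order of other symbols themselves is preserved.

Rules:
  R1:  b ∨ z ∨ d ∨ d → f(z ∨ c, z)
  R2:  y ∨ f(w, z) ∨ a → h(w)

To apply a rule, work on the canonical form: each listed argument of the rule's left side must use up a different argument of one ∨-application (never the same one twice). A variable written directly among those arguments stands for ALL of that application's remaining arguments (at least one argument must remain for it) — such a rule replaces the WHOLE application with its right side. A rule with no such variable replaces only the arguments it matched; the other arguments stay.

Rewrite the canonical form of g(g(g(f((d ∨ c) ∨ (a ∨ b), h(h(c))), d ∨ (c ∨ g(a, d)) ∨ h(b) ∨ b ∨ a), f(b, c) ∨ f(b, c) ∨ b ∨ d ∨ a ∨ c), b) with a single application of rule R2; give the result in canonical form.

Canonical form:  g(g(g(f(a ∨ b ∨ c ∨ d, h(h(c))), a ∨ b ∨ c ∨ d ∨ g(a, d) ∨ h(b)), a ∨ b ∨ c ∨ d ∨ f(b, c)), b)
Apply R2:  consuming a, f(b, c);  w := b, y := b ∨ c ∨ d, z := c
The extension variable absorbs all remaining arguments, so the whole application is rewritten.
New term:  g(g(g(f(a ∨ b ∨ c ∨ d, h(h(c))), a ∨ b ∨ c ∨ d ∨ g(a, d) ∨ h(b)), h(b)), b)

Answer: g(g(g(f(a ∨ b ∨ c ∨ d, h(h(c))), a ∨ b ∨ c ∨ d ∨ g(a, d) ∨ h(b)), h(b)), b)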